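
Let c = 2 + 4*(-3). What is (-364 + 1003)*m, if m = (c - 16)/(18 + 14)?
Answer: -8307/16 ≈ -519.19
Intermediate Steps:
c = -10 (c = 2 - 12 = -10)
m = -13/16 (m = (-10 - 16)/(18 + 14) = -26/32 = -26*1/32 = -13/16 ≈ -0.81250)
(-364 + 1003)*m = (-364 + 1003)*(-13/16) = 639*(-13/16) = -8307/16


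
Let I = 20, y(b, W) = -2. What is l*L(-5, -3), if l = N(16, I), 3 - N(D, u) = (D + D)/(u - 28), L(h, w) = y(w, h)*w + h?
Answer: 7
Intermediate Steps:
L(h, w) = h - 2*w (L(h, w) = -2*w + h = h - 2*w)
N(D, u) = 3 - 2*D/(-28 + u) (N(D, u) = 3 - (D + D)/(u - 28) = 3 - 2*D/(-28 + u))
l = 7 (l = (-84 - 2*16 + 3*20)/(-28 + 20) = (-84 - 32 + 60)/(-8) = -1/8*(-56) = 7)
l*L(-5, -3) = 7*(-5 - 2*(-3)) = 7*(-5 + 6) = 7*1 = 7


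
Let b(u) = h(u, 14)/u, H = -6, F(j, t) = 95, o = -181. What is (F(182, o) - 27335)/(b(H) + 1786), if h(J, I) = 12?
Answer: -3405/223 ≈ -15.269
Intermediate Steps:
b(u) = 12/u
(F(182, o) - 27335)/(b(H) + 1786) = (95 - 27335)/(12/(-6) + 1786) = -27240/(12*(-1/6) + 1786) = -27240/(-2 + 1786) = -27240/1784 = -27240*1/1784 = -3405/223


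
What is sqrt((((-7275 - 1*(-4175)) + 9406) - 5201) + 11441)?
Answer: 3*sqrt(1394) ≈ 112.01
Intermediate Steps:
sqrt((((-7275 - 1*(-4175)) + 9406) - 5201) + 11441) = sqrt((((-7275 + 4175) + 9406) - 5201) + 11441) = sqrt(((-3100 + 9406) - 5201) + 11441) = sqrt((6306 - 5201) + 11441) = sqrt(1105 + 11441) = sqrt(12546) = 3*sqrt(1394)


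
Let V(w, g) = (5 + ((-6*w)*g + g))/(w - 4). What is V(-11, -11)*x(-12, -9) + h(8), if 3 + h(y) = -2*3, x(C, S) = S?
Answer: -2241/5 ≈ -448.20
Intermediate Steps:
h(y) = -9 (h(y) = -3 - 2*3 = -3 - 6 = -9)
V(w, g) = (5 + g - 6*g*w)/(-4 + w) (V(w, g) = (5 + (-6*g*w + g))/(-4 + w) = (5 + (g - 6*g*w))/(-4 + w) = (5 + g - 6*g*w)/(-4 + w))
V(-11, -11)*x(-12, -9) + h(8) = ((5 - 11 - 6*(-11)*(-11))/(-4 - 11))*(-9) - 9 = ((5 - 11 - 726)/(-15))*(-9) - 9 = -1/15*(-732)*(-9) - 9 = (244/5)*(-9) - 9 = -2196/5 - 9 = -2241/5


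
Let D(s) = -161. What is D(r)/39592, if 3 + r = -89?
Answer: -23/5656 ≈ -0.0040665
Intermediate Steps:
r = -92 (r = -3 - 89 = -92)
D(r)/39592 = -161/39592 = -161*1/39592 = -23/5656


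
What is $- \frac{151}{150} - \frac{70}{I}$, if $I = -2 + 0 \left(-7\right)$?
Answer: $\frac{5099}{150} \approx 33.993$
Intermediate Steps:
$I = -2$ ($I = -2 + 0 = -2$)
$- \frac{151}{150} - \frac{70}{I} = - \frac{151}{150} - \frac{70}{-2} = \left(-151\right) \frac{1}{150} - -35 = - \frac{151}{150} + 35 = \frac{5099}{150}$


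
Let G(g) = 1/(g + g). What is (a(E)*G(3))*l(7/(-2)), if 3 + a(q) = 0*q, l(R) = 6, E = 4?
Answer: -3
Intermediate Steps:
a(q) = -3 (a(q) = -3 + 0*q = -3 + 0 = -3)
G(g) = 1/(2*g)
(a(E)*G(3))*l(7/(-2)) = -3/(2*3)*6 = -3*⅙*6 = -½*6 = -3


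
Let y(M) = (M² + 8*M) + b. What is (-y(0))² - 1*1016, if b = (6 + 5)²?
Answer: 13625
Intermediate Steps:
b = 121 (b = 11² = 121)
y(M) = 121 + M² + 8*M (y(M) = (M² + 8*M) + 121 = 121 + M² + 8*M)
(-y(0))² - 1*1016 = (-(121 + 0² + 8*0))² - 1*1016 = (-(121 + 0 + 0))² - 1016 = (-1*121)² - 1016 = (-121)² - 1016 = 14641 - 1016 = 13625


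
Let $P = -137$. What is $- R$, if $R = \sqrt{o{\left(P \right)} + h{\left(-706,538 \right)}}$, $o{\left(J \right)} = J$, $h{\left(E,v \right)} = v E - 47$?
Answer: $- 2 i \sqrt{95003} \approx - 616.45 i$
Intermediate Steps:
$h{\left(E,v \right)} = -47 + E v$ ($h{\left(E,v \right)} = E v - 47 = -47 + E v$)
$R = 2 i \sqrt{95003}$ ($R = \sqrt{-137 - 379875} = \sqrt{-380012} = 2 i \sqrt{95003} \approx 616.45 i$)
$- R = - 2 i \sqrt{95003}$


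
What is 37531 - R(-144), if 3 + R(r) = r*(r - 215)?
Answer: -14162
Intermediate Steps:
R(r) = -3 + r*(-215 + r) (R(r) = -3 + r*(r - 215) = -3 + r*(-215 + r))
37531 - R(-144) = 37531 - (-3 + (-144)² - 215*(-144)) = 37531 - (-3 + 20736 + 30960) = 37531 - 1*51693 = 37531 - 51693 = -14162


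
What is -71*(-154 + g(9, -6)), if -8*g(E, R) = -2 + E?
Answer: 87969/8 ≈ 10996.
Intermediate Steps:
g(E, R) = ¼ - E/8 (g(E, R) = -(-2 + E)/8 = ¼ - E/8)
-71*(-154 + g(9, -6)) = -71*(-154 + (¼ - ⅛*9)) = -71*(-154 + (¼ - 9/8)) = -71*(-154 - 7/8) = -71*(-1239/8) = 87969/8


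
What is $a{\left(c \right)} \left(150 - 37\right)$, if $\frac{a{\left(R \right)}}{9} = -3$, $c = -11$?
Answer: $-3051$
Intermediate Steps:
$a{\left(R \right)} = -27$ ($a{\left(R \right)} = 9 \left(-3\right) = -27$)
$a{\left(c \right)} \left(150 - 37\right) = - 27 \left(150 - 37\right) = \left(-27\right) 113 = -3051$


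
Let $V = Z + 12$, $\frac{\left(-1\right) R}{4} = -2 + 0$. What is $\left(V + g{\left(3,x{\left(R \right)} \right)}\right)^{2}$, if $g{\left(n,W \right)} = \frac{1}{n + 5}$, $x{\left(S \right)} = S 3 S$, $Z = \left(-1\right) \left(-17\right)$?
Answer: $\frac{54289}{64} \approx 848.27$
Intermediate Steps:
$Z = 17$
$R = 8$ ($R = - 4 \left(-2 + 0\right) = \left(-4\right) \left(-2\right) = 8$)
$x{\left(S \right)} = 3 S^{2}$ ($x{\left(S \right)} = 3 S S = 3 S^{2}$)
$V = 29$ ($V = 17 + 12 = 29$)
$g{\left(n,W \right)} = \frac{1}{5 + n}$
$\left(V + g{\left(3,x{\left(R \right)} \right)}\right)^{2} = \left(29 + \frac{1}{5 + 3}\right)^{2} = \left(29 + \frac{1}{8}\right)^{2} = \left(\frac{233}{8}\right)^{2} = \frac{54289}{64}$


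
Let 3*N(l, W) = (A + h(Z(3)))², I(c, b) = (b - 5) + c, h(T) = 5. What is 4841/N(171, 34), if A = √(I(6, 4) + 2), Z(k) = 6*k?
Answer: 14523/(5 + √7)² ≈ 248.44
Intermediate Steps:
I(c, b) = -5 + b + c (I(c, b) = (-5 + b) + c = -5 + b + c)
A = √7 (A = √((-5 + 4 + 6) + 2) = √(5 + 2) = √7 ≈ 2.6458)
N(l, W) = (5 + √7)²/3 (N(l, W) = (√7 + 5)²/3 = (5 + √7)²/3)
4841/N(171, 34) = 4841/(((5 + √7)²/3)) = 4841*(3/(5 + √7)²) = 14523/(5 + √7)²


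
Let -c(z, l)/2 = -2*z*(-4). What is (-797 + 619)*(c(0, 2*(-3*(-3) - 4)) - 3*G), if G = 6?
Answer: 3204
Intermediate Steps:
c(z, l) = -16*z (c(z, l) = -2*(-2*z)*(-4) = -16*z)
(-797 + 619)*(c(0, 2*(-3*(-3) - 4)) - 3*G) = (-797 + 619)*(-16*0 - 3*6) = -178*(0 - 18) = -178*(-18) = 3204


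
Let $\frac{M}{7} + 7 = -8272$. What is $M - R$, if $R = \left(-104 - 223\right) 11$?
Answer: $-54356$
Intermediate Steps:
$M = -57953$ ($M = -49 + 7 \left(-8272\right) = -49 - 57904 = -57953$)
$R = -3597$ ($R = \left(-104 - 223\right) 11 = \left(-327\right) 11 = -3597$)
$M - R = -57953 - -3597 = -57953 + 3597 = -54356$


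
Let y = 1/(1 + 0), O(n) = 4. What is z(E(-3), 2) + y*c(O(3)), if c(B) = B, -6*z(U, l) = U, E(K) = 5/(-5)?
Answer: 25/6 ≈ 4.1667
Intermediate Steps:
E(K) = -1 (E(K) = 5*(-⅕) = -1)
z(U, l) = -U/6
y = 1 (y = 1/1 = 1)
z(E(-3), 2) + y*c(O(3)) = -⅙*(-1) + 1*4 = ⅙ + 4 = 25/6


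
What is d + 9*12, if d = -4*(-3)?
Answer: 120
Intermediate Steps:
d = 12
d + 9*12 = 12 + 9*12 = 12 + 108 = 120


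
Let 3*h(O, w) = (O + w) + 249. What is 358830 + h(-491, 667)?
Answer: 1076915/3 ≈ 3.5897e+5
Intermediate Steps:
h(O, w) = 83 + O/3 + w/3 (h(O, w) = ((O + w) + 249)/3 = (249 + O + w)/3 = 83 + O/3 + w/3)
358830 + h(-491, 667) = 358830 + (83 + (1/3)*(-491) + (1/3)*667) = 358830 + (83 - 491/3 + 667/3) = 358830 + 425/3 = 1076915/3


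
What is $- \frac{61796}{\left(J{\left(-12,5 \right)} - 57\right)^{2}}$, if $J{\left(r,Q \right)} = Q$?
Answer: $- \frac{15449}{676} \approx -22.854$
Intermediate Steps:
$- \frac{61796}{\left(J{\left(-12,5 \right)} - 57\right)^{2}} = - \frac{61796}{\left(5 - 57\right)^{2}} = - \frac{61796}{\left(-52\right)^{2}} = - \frac{61796}{2704} = \left(-61796\right) \frac{1}{2704} = - \frac{15449}{676}$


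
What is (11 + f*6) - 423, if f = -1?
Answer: -418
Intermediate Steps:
(11 + f*6) - 423 = (11 - 1*6) - 423 = (11 - 6) - 423 = 5 - 423 = -418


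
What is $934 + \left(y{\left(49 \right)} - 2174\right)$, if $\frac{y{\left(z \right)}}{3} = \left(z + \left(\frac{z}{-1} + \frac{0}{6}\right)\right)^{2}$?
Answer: $-1240$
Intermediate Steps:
$y{\left(z \right)} = 0$ ($y{\left(z \right)} = 3 \left(z + \left(\frac{z}{-1} + \frac{0}{6}\right)\right)^{2} = 3 \left(z + \left(z \left(-1\right) + 0 \cdot \frac{1}{6}\right)\right)^{2} = 3 \left(z + \left(- z + 0\right)\right)^{2} = 3 \left(z - z\right)^{2} = 3 \cdot 0^{2} = 3 \cdot 0 = 0$)
$934 + \left(y{\left(49 \right)} - 2174\right) = 934 + \left(0 - 2174\right) = 934 - 2174 = -1240$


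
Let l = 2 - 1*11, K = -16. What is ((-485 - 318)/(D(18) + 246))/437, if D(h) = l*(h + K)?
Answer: -803/99636 ≈ -0.0080593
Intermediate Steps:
l = -9 (l = 2 - 11 = -9)
D(h) = 144 - 9*h (D(h) = -9*(h - 16) = -9*(-16 + h) = 144 - 9*h)
((-485 - 318)/(D(18) + 246))/437 = ((-485 - 318)/((144 - 9*18) + 246))/437 = -803/((144 - 162) + 246)*(1/437) = -803/(-18 + 246)*(1/437) = -803/228*(1/437) = -803*1/228*(1/437) = -803/228*1/437 = -803/99636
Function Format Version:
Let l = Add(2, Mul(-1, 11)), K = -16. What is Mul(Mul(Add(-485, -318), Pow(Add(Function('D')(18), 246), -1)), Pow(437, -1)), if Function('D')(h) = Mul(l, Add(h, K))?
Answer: Rational(-803, 99636) ≈ -0.0080593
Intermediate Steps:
l = -9 (l = Add(2, -11) = -9)
Function('D')(h) = Add(144, Mul(-9, h)) (Function('D')(h) = Mul(-9, Add(h, -16)) = Mul(-9, Add(-16, h)) = Add(144, Mul(-9, h)))
Mul(Mul(Add(-485, -318), Pow(Add(Function('D')(18), 246), -1)), Pow(437, -1)) = Mul(Mul(Add(-485, -318), Pow(Add(Add(144, Mul(-9, 18)), 246), -1)), Pow(437, -1)) = Mul(Mul(-803, Pow(Add(Add(144, -162), 246), -1)), Rational(1, 437)) = Mul(Mul(-803, Pow(Add(-18, 246), -1)), Rational(1, 437)) = Mul(Mul(-803, Pow(228, -1)), Rational(1, 437)) = Mul(Mul(-803, Rational(1, 228)), Rational(1, 437)) = Mul(Rational(-803, 228), Rational(1, 437)) = Rational(-803, 99636)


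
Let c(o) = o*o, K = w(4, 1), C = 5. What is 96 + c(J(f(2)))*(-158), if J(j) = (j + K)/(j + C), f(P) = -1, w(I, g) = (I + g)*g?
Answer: -62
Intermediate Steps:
w(I, g) = g*(I + g)
K = 5 (K = 1*(4 + 1) = 1*5 = 5)
J(j) = 1 (J(j) = (j + 5)/(j + 5) = (5 + j)/(5 + j) = 1)
c(o) = o**2
96 + c(J(f(2)))*(-158) = 96 + 1**2*(-158) = 96 + 1*(-158) = 96 - 158 = -62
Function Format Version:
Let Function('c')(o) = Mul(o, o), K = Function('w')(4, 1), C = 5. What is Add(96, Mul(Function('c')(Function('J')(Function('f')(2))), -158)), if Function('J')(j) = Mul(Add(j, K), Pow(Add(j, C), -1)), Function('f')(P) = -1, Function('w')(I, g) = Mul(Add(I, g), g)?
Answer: -62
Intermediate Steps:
Function('w')(I, g) = Mul(g, Add(I, g))
K = 5 (K = Mul(1, Add(4, 1)) = Mul(1, 5) = 5)
Function('J')(j) = 1 (Function('J')(j) = Mul(Add(j, 5), Pow(Add(j, 5), -1)) = Mul(Add(5, j), Pow(Add(5, j), -1)) = 1)
Function('c')(o) = Pow(o, 2)
Add(96, Mul(Function('c')(Function('J')(Function('f')(2))), -158)) = Add(96, Mul(Pow(1, 2), -158)) = Add(96, Mul(1, -158)) = Add(96, -158) = -62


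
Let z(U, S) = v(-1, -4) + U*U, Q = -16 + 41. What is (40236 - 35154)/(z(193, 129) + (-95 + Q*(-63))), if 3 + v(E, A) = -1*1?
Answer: 5082/35575 ≈ 0.14285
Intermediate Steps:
v(E, A) = -4 (v(E, A) = -3 - 1*1 = -3 - 1 = -4)
Q = 25
z(U, S) = -4 + U² (z(U, S) = -4 + U*U = -4 + U²)
(40236 - 35154)/(z(193, 129) + (-95 + Q*(-63))) = (40236 - 35154)/((-4 + 193²) + (-95 + 25*(-63))) = 5082/((-4 + 37249) + (-95 - 1575)) = 5082/(37245 - 1670) = 5082/35575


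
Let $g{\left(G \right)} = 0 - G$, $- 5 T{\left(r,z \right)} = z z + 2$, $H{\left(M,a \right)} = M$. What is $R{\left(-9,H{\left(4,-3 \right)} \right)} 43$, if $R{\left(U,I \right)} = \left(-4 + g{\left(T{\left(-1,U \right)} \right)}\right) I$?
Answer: $\frac{10836}{5} \approx 2167.2$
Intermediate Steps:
$T{\left(r,z \right)} = - \frac{2}{5} - \frac{z^{2}}{5}$ ($T{\left(r,z \right)} = - \frac{z z + 2}{5} = - \frac{z^{2} + 2}{5} = - \frac{2 + z^{2}}{5} = - \frac{2}{5} - \frac{z^{2}}{5}$)
$g{\left(G \right)} = - G$
$R{\left(U,I \right)} = I \left(- \frac{18}{5} + \frac{U^{2}}{5}\right)$ ($R{\left(U,I \right)} = \left(-4 - \left(- \frac{2}{5} - \frac{U^{2}}{5}\right)\right) I = \left(-4 + \left(\frac{2}{5} + \frac{U^{2}}{5}\right)\right) I = \left(- \frac{18}{5} + \frac{U^{2}}{5}\right) I = I \left(- \frac{18}{5} + \frac{U^{2}}{5}\right)$)
$R{\left(-9,H{\left(4,-3 \right)} \right)} 43 = \frac{1}{5} \cdot 4 \left(-18 + \left(-9\right)^{2}\right) 43 = \frac{1}{5} \cdot 4 \left(-18 + 81\right) 43 = \frac{1}{5} \cdot 4 \cdot 63 \cdot 43 = \frac{252}{5} \cdot 43 = \frac{10836}{5}$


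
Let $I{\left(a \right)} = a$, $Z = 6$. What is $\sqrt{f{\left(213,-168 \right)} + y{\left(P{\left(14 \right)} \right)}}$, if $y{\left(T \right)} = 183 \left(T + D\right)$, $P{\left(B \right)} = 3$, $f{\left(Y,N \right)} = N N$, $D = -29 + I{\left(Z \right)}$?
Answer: $2 \sqrt{6141} \approx 156.73$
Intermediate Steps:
$D = -23$ ($D = -29 + 6 = -23$)
$f{\left(Y,N \right)} = N^{2}$
$y{\left(T \right)} = -4209 + 183 T$ ($y{\left(T \right)} = 183 \left(T - 23\right) = 183 \left(-23 + T\right) = -4209 + 183 T$)
$\sqrt{f{\left(213,-168 \right)} + y{\left(P{\left(14 \right)} \right)}} = \sqrt{\left(-168\right)^{2} + \left(-4209 + 183 \cdot 3\right)} = \sqrt{28224 + \left(-4209 + 549\right)} = \sqrt{28224 - 3660} = \sqrt{24564} = 2 \sqrt{6141}$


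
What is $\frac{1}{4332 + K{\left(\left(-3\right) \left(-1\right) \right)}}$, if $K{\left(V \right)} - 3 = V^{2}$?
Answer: $\frac{1}{4344} \approx 0.0002302$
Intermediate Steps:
$K{\left(V \right)} = 3 + V^{2}$
$\frac{1}{4332 + K{\left(\left(-3\right) \left(-1\right) \right)}} = \frac{1}{4332 + \left(3 + \left(\left(-3\right) \left(-1\right)\right)^{2}\right)} = \frac{1}{4332 + \left(3 + 3^{2}\right)} = \frac{1}{4332 + \left(3 + 9\right)} = \frac{1}{4332 + 12} = \frac{1}{4344}$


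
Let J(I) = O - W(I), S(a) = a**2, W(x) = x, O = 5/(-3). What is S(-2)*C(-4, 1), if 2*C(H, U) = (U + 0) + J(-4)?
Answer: 20/3 ≈ 6.6667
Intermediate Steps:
O = -5/3 (O = 5*(-1/3) = -5/3 ≈ -1.6667)
J(I) = -5/3 - I
C(H, U) = 7/6 + U/2 (C(H, U) = ((U + 0) + (-5/3 - 1*(-4)))/2 = (U + (-5/3 + 4))/2 = (U + 7/3)/2 = (7/3 + U)/2 = 7/6 + U/2)
S(-2)*C(-4, 1) = (-2)**2*(7/6 + (1/2)*1) = 4*(7/6 + 1/2) = 4*(5/3) = 20/3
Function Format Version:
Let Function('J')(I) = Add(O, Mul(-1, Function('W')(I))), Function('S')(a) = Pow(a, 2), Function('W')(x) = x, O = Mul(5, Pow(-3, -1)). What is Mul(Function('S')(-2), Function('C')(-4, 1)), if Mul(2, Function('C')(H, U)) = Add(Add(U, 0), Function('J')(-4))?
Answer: Rational(20, 3) ≈ 6.6667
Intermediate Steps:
O = Rational(-5, 3) (O = Mul(5, Rational(-1, 3)) = Rational(-5, 3) ≈ -1.6667)
Function('J')(I) = Add(Rational(-5, 3), Mul(-1, I))
Function('C')(H, U) = Add(Rational(7, 6), Mul(Rational(1, 2), U)) (Function('C')(H, U) = Mul(Rational(1, 2), Add(Add(U, 0), Add(Rational(-5, 3), Mul(-1, -4)))) = Mul(Rational(1, 2), Add(U, Add(Rational(-5, 3), 4))) = Mul(Rational(1, 2), Add(U, Rational(7, 3))) = Mul(Rational(1, 2), Add(Rational(7, 3), U)) = Add(Rational(7, 6), Mul(Rational(1, 2), U)))
Mul(Function('S')(-2), Function('C')(-4, 1)) = Mul(Pow(-2, 2), Add(Rational(7, 6), Mul(Rational(1, 2), 1))) = Mul(4, Add(Rational(7, 6), Rational(1, 2))) = Mul(4, Rational(5, 3)) = Rational(20, 3)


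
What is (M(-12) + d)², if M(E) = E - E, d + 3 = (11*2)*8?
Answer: 29929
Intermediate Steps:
d = 173 (d = -3 + (11*2)*8 = -3 + 22*8 = -3 + 176 = 173)
M(E) = 0
(M(-12) + d)² = (0 + 173)² = 173² = 29929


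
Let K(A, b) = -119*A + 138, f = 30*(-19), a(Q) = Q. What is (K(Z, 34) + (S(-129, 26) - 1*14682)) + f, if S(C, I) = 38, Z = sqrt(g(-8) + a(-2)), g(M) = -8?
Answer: -15076 - 119*I*sqrt(10) ≈ -15076.0 - 376.31*I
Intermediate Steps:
f = -570
Z = I*sqrt(10) (Z = sqrt(-8 - 2) = sqrt(-10) = I*sqrt(10) ≈ 3.1623*I)
K(A, b) = 138 - 119*A
(K(Z, 34) + (S(-129, 26) - 1*14682)) + f = ((138 - 119*I*sqrt(10)) + (38 - 1*14682)) - 570 = ((138 - 119*I*sqrt(10)) + (38 - 14682)) - 570 = ((138 - 119*I*sqrt(10)) - 14644) - 570 = (-14506 - 119*I*sqrt(10)) - 570 = -15076 - 119*I*sqrt(10)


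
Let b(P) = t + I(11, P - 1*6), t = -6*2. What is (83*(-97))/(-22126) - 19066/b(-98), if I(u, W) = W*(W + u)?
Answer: -1870009/1161615 ≈ -1.6098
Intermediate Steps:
t = -12
b(P) = -12 + (-6 + P)*(5 + P) (b(P) = -12 + (P - 1*6)*((P - 1*6) + 11) = -12 + (P - 6)*((P - 6) + 11) = -12 + (-6 + P)*((-6 + P) + 11) = -12 + (-6 + P)*(5 + P))
(83*(-97))/(-22126) - 19066/b(-98) = (83*(-97))/(-22126) - 19066/(-42 + (-98)**2 - 1*(-98)) = -8051*(-1/22126) - 19066/(-42 + 9604 + 98) = 8051/22126 - 19066/9660 = 8051/22126 - 19066*1/9660 = 8051/22126 - 9533/4830 = -1870009/1161615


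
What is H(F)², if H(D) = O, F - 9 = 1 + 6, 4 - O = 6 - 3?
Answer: 1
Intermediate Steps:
O = 1 (O = 4 - (6 - 3) = 4 - 1*3 = 4 - 3 = 1)
F = 16 (F = 9 + (1 + 6) = 9 + 7 = 16)
H(D) = 1
H(F)² = 1² = 1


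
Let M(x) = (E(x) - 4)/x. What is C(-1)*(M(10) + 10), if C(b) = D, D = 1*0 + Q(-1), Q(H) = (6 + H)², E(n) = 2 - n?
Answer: 220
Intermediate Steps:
D = 25 (D = 1*0 + (6 - 1)² = 0 + 5² = 0 + 25 = 25)
C(b) = 25
M(x) = (-2 - x)/x (M(x) = ((2 - x) - 4)/x = (-2 - x)/x)
C(-1)*(M(10) + 10) = 25*((-2 - 1*10)/10 + 10) = 25*((-2 - 10)/10 + 10) = 25*((⅒)*(-12) + 10) = 25*(-6/5 + 10) = 25*(44/5) = 220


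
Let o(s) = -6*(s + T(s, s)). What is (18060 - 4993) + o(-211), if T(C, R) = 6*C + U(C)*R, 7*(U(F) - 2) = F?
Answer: -95899/7 ≈ -13700.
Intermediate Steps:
U(F) = 2 + F/7
T(C, R) = 6*C + R*(2 + C/7) (T(C, R) = 6*C + (2 + C/7)*R = 6*C + R*(2 + C/7))
o(s) = -42*s - 6*s*(14 + s)/7 (o(s) = -6*(s + (6*s + s*(14 + s)/7)) = -6*(7*s + s*(14 + s)/7) = -42*s - 6*s*(14 + s)/7)
(18060 - 4993) + o(-211) = (18060 - 4993) + (6/7)*(-211)*(-63 - 1*(-211)) = 13067 + (6/7)*(-211)*(-63 + 211) = 13067 + (6/7)*(-211)*148 = 13067 - 187368/7 = -95899/7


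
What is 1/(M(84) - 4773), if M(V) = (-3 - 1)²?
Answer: -1/4757 ≈ -0.00021022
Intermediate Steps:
M(V) = 16 (M(V) = (-4)² = 16)
1/(M(84) - 4773) = 1/(16 - 4773) = 1/(-4757) = -1/4757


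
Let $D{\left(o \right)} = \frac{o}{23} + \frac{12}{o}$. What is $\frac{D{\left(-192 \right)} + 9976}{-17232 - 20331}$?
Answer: $- \frac{1222691}{4607728} \approx -0.26536$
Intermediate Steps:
$D{\left(o \right)} = \frac{12}{o} + \frac{o}{23}$ ($D{\left(o \right)} = o \frac{1}{23} + \frac{12}{o} = \frac{o}{23} + \frac{12}{o} = \frac{12}{o} + \frac{o}{23}$)
$\frac{D{\left(-192 \right)} + 9976}{-17232 - 20331} = \frac{\left(\frac{12}{-192} + \frac{1}{23} \left(-192\right)\right) + 9976}{-17232 - 20331} = \frac{\left(12 \left(- \frac{1}{192}\right) - \frac{192}{23}\right) + 9976}{-37563} = \left(\left(- \frac{1}{16} - \frac{192}{23}\right) + 9976\right) \left(- \frac{1}{37563}\right) = \left(- \frac{3095}{368} + 9976\right) \left(- \frac{1}{37563}\right) = \frac{3668073}{368} \left(- \frac{1}{37563}\right) = - \frac{1222691}{4607728}$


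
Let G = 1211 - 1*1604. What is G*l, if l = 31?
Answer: -12183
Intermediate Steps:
G = -393 (G = 1211 - 1604 = -393)
G*l = -393*31 = -12183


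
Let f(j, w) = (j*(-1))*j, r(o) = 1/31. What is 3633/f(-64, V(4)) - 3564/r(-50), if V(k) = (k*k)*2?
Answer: -452546097/4096 ≈ -1.1048e+5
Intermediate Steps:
r(o) = 1/31
V(k) = 2*k² (V(k) = k²*2 = 2*k²)
f(j, w) = -j² (f(j, w) = (-j)*j = -j²)
3633/f(-64, V(4)) - 3564/r(-50) = 3633/((-1*(-64)²)) - 3564/1/31 = 3633/((-1*4096)) - 3564*31 = 3633/(-4096) - 110484 = 3633*(-1/4096) - 110484 = -3633/4096 - 110484 = -452546097/4096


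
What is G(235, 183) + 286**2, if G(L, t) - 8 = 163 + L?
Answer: 82202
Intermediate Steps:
G(L, t) = 171 + L (G(L, t) = 8 + (163 + L) = 171 + L)
G(235, 183) + 286**2 = (171 + 235) + 286**2 = 406 + 81796 = 82202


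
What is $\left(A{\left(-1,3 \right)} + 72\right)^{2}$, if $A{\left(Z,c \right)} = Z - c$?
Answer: $4624$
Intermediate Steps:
$\left(A{\left(-1,3 \right)} + 72\right)^{2} = \left(\left(-1 - 3\right) + 72\right)^{2} = \left(-4 + 72\right)^{2} = 68^{2} = 4624$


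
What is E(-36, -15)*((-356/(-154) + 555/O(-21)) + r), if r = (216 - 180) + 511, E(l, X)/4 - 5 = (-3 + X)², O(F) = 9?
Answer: 26533568/33 ≈ 8.0405e+5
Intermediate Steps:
E(l, X) = 20 + 4*(-3 + X)²
r = 547 (r = 36 + 511 = 547)
E(-36, -15)*((-356/(-154) + 555/O(-21)) + r) = (20 + 4*(-3 - 15)²)*((-356/(-154) + 555/9) + 547) = (20 + 4*(-18)²)*((-356*(-1/154) + 555*(⅑)) + 547) = (20 + 4*324)*((178/77 + 185/3) + 547) = (20 + 1296)*(14779/231 + 547) = 1316*(141136/231) = 26533568/33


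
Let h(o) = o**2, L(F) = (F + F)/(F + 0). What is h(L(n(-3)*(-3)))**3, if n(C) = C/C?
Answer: 64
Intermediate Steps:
n(C) = 1
L(F) = 2 (L(F) = (2*F)/F = 2)
h(L(n(-3)*(-3)))**3 = (2**2)**3 = 4**3 = 64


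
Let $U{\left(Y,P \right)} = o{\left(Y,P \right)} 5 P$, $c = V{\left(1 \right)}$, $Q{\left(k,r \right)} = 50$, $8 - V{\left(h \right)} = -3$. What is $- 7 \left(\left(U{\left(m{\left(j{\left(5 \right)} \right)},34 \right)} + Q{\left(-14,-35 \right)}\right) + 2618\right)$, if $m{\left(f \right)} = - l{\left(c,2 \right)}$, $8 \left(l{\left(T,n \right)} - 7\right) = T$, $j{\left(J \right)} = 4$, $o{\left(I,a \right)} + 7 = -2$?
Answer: $-7966$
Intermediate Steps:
$V{\left(h \right)} = 11$ ($V{\left(h \right)} = 8 - -3 = 8 + 3 = 11$)
$c = 11$
$o{\left(I,a \right)} = -9$ ($o{\left(I,a \right)} = -7 - 2 = -9$)
$l{\left(T,n \right)} = 7 + \frac{T}{8}$
$m{\left(f \right)} = - \frac{67}{8}$ ($m{\left(f \right)} = - (7 + \frac{1}{8} \cdot 11) = - (7 + \frac{11}{8}) = \left(-1\right) \frac{67}{8} = - \frac{67}{8}$)
$U{\left(Y,P \right)} = - 45 P$ ($U{\left(Y,P \right)} = \left(-9\right) 5 P = - 45 P$)
$- 7 \left(\left(U{\left(m{\left(j{\left(5 \right)} \right)},34 \right)} + Q{\left(-14,-35 \right)}\right) + 2618\right) = - 7 \left(\left(\left(-45\right) 34 + 50\right) + 2618\right) = - 7 \left(\left(-1530 + 50\right) + 2618\right) = - 7 \left(-1480 + 2618\right) = \left(-7\right) 1138 = -7966$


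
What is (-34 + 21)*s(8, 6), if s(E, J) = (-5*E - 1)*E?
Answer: 4264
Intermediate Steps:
s(E, J) = E*(-1 - 5*E) (s(E, J) = (-1 - 5*E)*E = E*(-1 - 5*E))
(-34 + 21)*s(8, 6) = (-34 + 21)*(-1*8*(1 + 5*8)) = -(-13)*8*(1 + 40) = -(-13)*8*41 = -13*(-328) = 4264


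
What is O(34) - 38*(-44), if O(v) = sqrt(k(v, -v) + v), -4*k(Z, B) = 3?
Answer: 1672 + sqrt(133)/2 ≈ 1677.8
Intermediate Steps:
k(Z, B) = -3/4 (k(Z, B) = -1/4*3 = -3/4)
O(v) = sqrt(-3/4 + v)
O(34) - 38*(-44) = sqrt(-3 + 4*34)/2 - 38*(-44) = sqrt(-3 + 136)/2 + 1672 = sqrt(133)/2 + 1672 = 1672 + sqrt(133)/2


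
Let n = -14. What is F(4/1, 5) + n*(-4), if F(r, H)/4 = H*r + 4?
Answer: 152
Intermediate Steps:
F(r, H) = 16 + 4*H*r (F(r, H) = 4*(H*r + 4) = 4*(4 + H*r) = 16 + 4*H*r)
F(4/1, 5) + n*(-4) = (16 + 4*5*(4/1)) - 14*(-4) = (16 + 4*5*(4*1)) + 56 = (16 + 4*5*4) + 56 = (16 + 80) + 56 = 96 + 56 = 152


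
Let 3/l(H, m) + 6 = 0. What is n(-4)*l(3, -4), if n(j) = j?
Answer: 2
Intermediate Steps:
l(H, m) = -½ (l(H, m) = 3/(-6 + 0) = 3/(-6) = 3*(-⅙) = -½)
n(-4)*l(3, -4) = -4*(-½) = 2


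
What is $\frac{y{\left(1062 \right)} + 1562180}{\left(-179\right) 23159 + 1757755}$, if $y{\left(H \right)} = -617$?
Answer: $- \frac{520521}{795902} \approx -0.654$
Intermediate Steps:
$\frac{y{\left(1062 \right)} + 1562180}{\left(-179\right) 23159 + 1757755} = \frac{-617 + 1562180}{\left(-179\right) 23159 + 1757755} = \frac{1561563}{-4145461 + 1757755} = \frac{1561563}{-2387706} = 1561563 \left(- \frac{1}{2387706}\right) = - \frac{520521}{795902}$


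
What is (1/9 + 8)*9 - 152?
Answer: -79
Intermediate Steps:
(1/9 + 8)*9 - 152 = (73/9)*9 - 152 = 73 - 152 = -79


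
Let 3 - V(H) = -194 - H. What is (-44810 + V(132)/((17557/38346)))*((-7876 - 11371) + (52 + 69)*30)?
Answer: 124632247096/181 ≈ 6.8858e+8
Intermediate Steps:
V(H) = 197 + H (V(H) = 3 - (-194 - H) = 3 + (194 + H) = 197 + H)
(-44810 + V(132)/((17557/38346)))*((-7876 - 11371) + (52 + 69)*30) = (-44810 + (197 + 132)/((17557/38346)))*((-7876 - 11371) + (52 + 69)*30) = (-44810 + 329/((17557*(1/38346))))*(-19247 + 121*30) = (-44810 + 329/(17557/38346))*(-19247 + 3630) = (-44810 + 329*(38346/17557))*(-15617) = (-44810 + 12615834/17557)*(-15617) = -774113336/17557*(-15617) = 124632247096/181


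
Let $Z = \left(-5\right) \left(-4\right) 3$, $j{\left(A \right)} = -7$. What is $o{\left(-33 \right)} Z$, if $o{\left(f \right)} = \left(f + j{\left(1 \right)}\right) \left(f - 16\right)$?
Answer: $117600$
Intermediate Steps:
$Z = 60$ ($Z = 20 \cdot 3 = 60$)
$o{\left(f \right)} = \left(-16 + f\right) \left(-7 + f\right)$ ($o{\left(f \right)} = \left(f - 7\right) \left(f - 16\right) = \left(-7 + f\right) \left(-16 + f\right) = \left(-16 + f\right) \left(-7 + f\right)$)
$o{\left(-33 \right)} Z = \left(112 + \left(-33\right)^{2} - -759\right) 60 = \left(112 + 1089 + 759\right) 60 = 1960 \cdot 60 = 117600$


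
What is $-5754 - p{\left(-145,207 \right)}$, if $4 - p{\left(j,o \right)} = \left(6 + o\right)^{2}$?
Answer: $39611$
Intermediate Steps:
$p{\left(j,o \right)} = 4 - \left(6 + o\right)^{2}$
$-5754 - p{\left(-145,207 \right)} = -5754 - \left(4 - \left(6 + 207\right)^{2}\right) = -5754 - \left(4 - 213^{2}\right) = -5754 - \left(4 - 45369\right) = -5754 - -45365 = -5754 + 45365 = 39611$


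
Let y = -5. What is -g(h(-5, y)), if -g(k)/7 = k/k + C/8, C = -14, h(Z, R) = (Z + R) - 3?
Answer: -21/4 ≈ -5.2500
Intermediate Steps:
h(Z, R) = -3 + R + Z (h(Z, R) = (R + Z) - 3 = -3 + R + Z)
g(k) = 21/4 (g(k) = -7*(k/k - 14/8) = -7*(1 - 14*⅛) = -7*(1 - 7/4) = -7*(-¾) = 21/4)
-g(h(-5, y)) = -1*21/4 = -21/4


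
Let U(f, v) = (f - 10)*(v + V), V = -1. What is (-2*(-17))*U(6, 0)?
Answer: 136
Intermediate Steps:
U(f, v) = (-1 + v)*(-10 + f) (U(f, v) = (f - 10)*(v - 1) = (-10 + f)*(-1 + v) = (-1 + v)*(-10 + f))
(-2*(-17))*U(6, 0) = (-2*(-17))*(10 - 1*6 - 10*0 + 6*0) = 34*(10 - 6 + 0 + 0) = 34*4 = 136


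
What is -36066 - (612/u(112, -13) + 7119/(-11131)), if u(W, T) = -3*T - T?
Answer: -5220468894/144703 ≈ -36077.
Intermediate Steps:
u(W, T) = -4*T
-36066 - (612/u(112, -13) + 7119/(-11131)) = -36066 - (612/((-4*(-13))) + 7119/(-11131)) = -36066 - (612/52 + 7119*(-1/11131)) = -36066 - (612*(1/52) - 7119/11131) = -36066 - (153/13 - 7119/11131) = -36066 - 1*1610496/144703 = -36066 - 1610496/144703 = -5220468894/144703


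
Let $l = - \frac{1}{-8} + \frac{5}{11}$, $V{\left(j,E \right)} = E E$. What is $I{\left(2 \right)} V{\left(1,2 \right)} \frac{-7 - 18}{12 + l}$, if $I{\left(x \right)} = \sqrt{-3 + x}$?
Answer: $- \frac{8800 i}{1107} \approx - 7.9494 i$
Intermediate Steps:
$V{\left(j,E \right)} = E^{2}$
$l = \frac{51}{88}$ ($l = \left(-1\right) \left(- \frac{1}{8}\right) + 5 \cdot \frac{1}{11} = \frac{1}{8} + \frac{5}{11} = \frac{51}{88} \approx 0.57955$)
$I{\left(2 \right)} V{\left(1,2 \right)} \frac{-7 - 18}{12 + l} = \sqrt{-3 + 2} \cdot 2^{2} \frac{-7 - 18}{12 + \frac{51}{88}} = \sqrt{-1} \cdot 4 \left(- \frac{25}{\frac{1107}{88}}\right) = i 4 \left(\left(-25\right) \frac{88}{1107}\right) = 4 i \left(- \frac{2200}{1107}\right) = - \frac{8800 i}{1107}$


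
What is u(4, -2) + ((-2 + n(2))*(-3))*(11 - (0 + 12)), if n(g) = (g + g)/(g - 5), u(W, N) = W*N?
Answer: -18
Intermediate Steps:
u(W, N) = N*W
n(g) = 2*g/(-5 + g) (n(g) = (2*g)/(-5 + g) = 2*g/(-5 + g))
u(4, -2) + ((-2 + n(2))*(-3))*(11 - (0 + 12)) = -2*4 + ((-2 + 2*2/(-5 + 2))*(-3))*(11 - (0 + 12)) = -8 + ((-2 + 2*2/(-3))*(-3))*(11 - 1*12) = -8 + ((-2 + 2*2*(-⅓))*(-3))*(11 - 12) = -8 + ((-2 - 4/3)*(-3))*(-1) = -8 - 10/3*(-3)*(-1) = -8 + 10*(-1) = -8 - 10 = -18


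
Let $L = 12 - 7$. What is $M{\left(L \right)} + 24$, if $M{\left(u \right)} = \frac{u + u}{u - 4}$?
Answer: $34$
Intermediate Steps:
$L = 5$ ($L = 12 - 7 = 5$)
$M{\left(u \right)} = \frac{2 u}{-4 + u}$
$M{\left(L \right)} + 24 = 2 \cdot 5 \frac{1}{-4 + 5} + 24 = 2 \cdot 5 \cdot 1^{-1} + 24 = 2 \cdot 5 \cdot 1 + 24 = 10 + 24 = 34$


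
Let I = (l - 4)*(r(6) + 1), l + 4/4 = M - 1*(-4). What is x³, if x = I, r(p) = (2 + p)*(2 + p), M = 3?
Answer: 2197000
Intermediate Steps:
r(p) = (2 + p)²
l = 6 (l = -1 + (3 - 1*(-4)) = -1 + (3 + 4) = -1 + 7 = 6)
I = 130 (I = (6 - 4)*((2 + 6)² + 1) = 2*(8² + 1) = 2*(64 + 1) = 2*65 = 130)
x = 130
x³ = 130³ = 2197000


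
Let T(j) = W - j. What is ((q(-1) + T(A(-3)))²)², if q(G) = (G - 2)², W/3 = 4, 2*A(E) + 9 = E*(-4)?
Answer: 2313441/16 ≈ 1.4459e+5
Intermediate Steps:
A(E) = -9/2 - 2*E (A(E) = -9/2 + (E*(-4))/2 = -9/2 + (-4*E)/2 = -9/2 - 2*E)
W = 12 (W = 3*4 = 12)
T(j) = 12 - j
q(G) = (-2 + G)²
((q(-1) + T(A(-3)))²)² = (((-2 - 1)² + (12 - (-9/2 - 2*(-3))))²)² = (((-3)² + (12 - (-9/2 + 6)))²)² = ((9 + (12 - 1*3/2))²)² = ((9 + (12 - 3/2))²)² = ((9 + 21/2)²)² = ((39/2)²)² = (1521/4)² = 2313441/16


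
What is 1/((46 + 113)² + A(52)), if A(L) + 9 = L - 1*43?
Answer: 1/25281 ≈ 3.9555e-5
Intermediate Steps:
A(L) = -52 + L (A(L) = -9 + (L - 1*43) = -9 + (L - 43) = -9 + (-43 + L) = -52 + L)
1/((46 + 113)² + A(52)) = 1/((46 + 113)² + (-52 + 52)) = 1/(159² + 0) = 1/(25281 + 0) = 1/25281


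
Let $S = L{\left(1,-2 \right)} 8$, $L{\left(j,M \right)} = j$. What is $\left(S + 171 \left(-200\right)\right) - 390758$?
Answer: $-424950$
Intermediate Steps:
$S = 8$ ($S = 1 \cdot 8 = 8$)
$\left(S + 171 \left(-200\right)\right) - 390758 = \left(8 + 171 \left(-200\right)\right) - 390758 = \left(8 - 34200\right) - 390758 = -34192 - 390758 = -424950$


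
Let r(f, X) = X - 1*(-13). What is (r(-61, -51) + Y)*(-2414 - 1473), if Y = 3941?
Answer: -15170961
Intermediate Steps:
r(f, X) = 13 + X (r(f, X) = X + 13 = 13 + X)
(r(-61, -51) + Y)*(-2414 - 1473) = ((13 - 51) + 3941)*(-2414 - 1473) = (-38 + 3941)*(-3887) = 3903*(-3887) = -15170961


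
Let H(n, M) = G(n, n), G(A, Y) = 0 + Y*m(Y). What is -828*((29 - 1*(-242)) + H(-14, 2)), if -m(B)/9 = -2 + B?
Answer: 1444860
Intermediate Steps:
m(B) = 18 - 9*B (m(B) = -9*(-2 + B) = 18 - 9*B)
G(A, Y) = Y*(18 - 9*Y) (G(A, Y) = 0 + Y*(18 - 9*Y) = Y*(18 - 9*Y))
H(n, M) = 9*n*(2 - n)
-828*((29 - 1*(-242)) + H(-14, 2)) = -828*((29 - 1*(-242)) + 9*(-14)*(2 - 1*(-14))) = -828*((29 + 242) + 9*(-14)*(2 + 14)) = -828*(271 + 9*(-14)*16) = -828*(271 - 2016) = -828*(-1745) = 1444860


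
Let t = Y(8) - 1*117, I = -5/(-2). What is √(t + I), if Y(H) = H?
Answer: I*√426/2 ≈ 10.32*I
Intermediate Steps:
I = 5/2 (I = -5*(-½) = 5/2 ≈ 2.5000)
t = -109 (t = 8 - 1*117 = 8 - 117 = -109)
√(t + I) = √(-109 + 5/2) = √(-213/2) = I*√426/2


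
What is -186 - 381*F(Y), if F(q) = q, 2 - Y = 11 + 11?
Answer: 7434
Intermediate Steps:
Y = -20 (Y = 2 - (11 + 11) = 2 - 1*22 = 2 - 22 = -20)
-186 - 381*F(Y) = -186 - 381*(-20) = -186 + 7620 = 7434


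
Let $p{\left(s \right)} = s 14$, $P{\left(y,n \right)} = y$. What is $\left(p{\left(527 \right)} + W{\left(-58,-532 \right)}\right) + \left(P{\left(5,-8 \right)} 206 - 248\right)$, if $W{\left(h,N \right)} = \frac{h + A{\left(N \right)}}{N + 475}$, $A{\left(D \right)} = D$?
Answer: $\frac{465710}{57} \approx 8170.4$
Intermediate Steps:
$p{\left(s \right)} = 14 s$
$W{\left(h,N \right)} = \frac{N + h}{475 + N}$ ($W{\left(h,N \right)} = \frac{h + N}{N + 475} = \frac{N + h}{475 + N}$)
$\left(p{\left(527 \right)} + W{\left(-58,-532 \right)}\right) + \left(P{\left(5,-8 \right)} 206 - 248\right) = \left(14 \cdot 527 + \frac{-532 - 58}{475 - 532}\right) + \left(5 \cdot 206 - 248\right) = \left(7378 + \frac{1}{-57} \left(-590\right)\right) + \left(1030 - 248\right) = \left(7378 - - \frac{590}{57}\right) + 782 = \left(7378 + \frac{590}{57}\right) + 782 = \frac{421136}{57} + 782 = \frac{465710}{57}$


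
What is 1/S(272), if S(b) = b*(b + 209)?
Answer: 1/130832 ≈ 7.6434e-6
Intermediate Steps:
S(b) = b*(209 + b)
1/S(272) = 1/(272*(209 + 272)) = 1/(272*481) = 1/130832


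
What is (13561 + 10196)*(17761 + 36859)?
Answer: 1297607340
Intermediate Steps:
(13561 + 10196)*(17761 + 36859) = 23757*54620 = 1297607340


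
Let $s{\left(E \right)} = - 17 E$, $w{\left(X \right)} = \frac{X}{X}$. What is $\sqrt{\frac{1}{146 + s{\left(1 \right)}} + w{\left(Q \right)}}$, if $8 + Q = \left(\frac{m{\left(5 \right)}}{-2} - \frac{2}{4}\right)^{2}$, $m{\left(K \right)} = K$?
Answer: $\frac{\sqrt{16770}}{129} \approx 1.0039$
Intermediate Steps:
$Q = 1$ ($Q = -8 + \left(\frac{5}{-2} - \frac{2}{4}\right)^{2} = -8 + \left(5 \left(- \frac{1}{2}\right) - \frac{1}{2}\right)^{2} = -8 + \left(- \frac{5}{2} - \frac{1}{2}\right)^{2} = -8 + \left(-3\right)^{2} = -8 + 9 = 1$)
$w{\left(X \right)} = 1$
$\sqrt{\frac{1}{146 + s{\left(1 \right)}} + w{\left(Q \right)}} = \sqrt{\frac{1}{146 - 17} + 1} = \sqrt{\frac{1}{129} + 1} = \sqrt{\frac{130}{129}} = \frac{\sqrt{16770}}{129}$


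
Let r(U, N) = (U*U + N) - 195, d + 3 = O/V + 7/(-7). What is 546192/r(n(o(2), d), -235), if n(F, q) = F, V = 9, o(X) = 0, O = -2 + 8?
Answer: -273096/215 ≈ -1270.2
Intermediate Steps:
O = 6
d = -10/3 (d = -3 + (6/9 + 7/(-7)) = -3 + (6*(⅑) + 7*(-⅐)) = -3 + (⅔ - 1) = -3 - ⅓ = -10/3 ≈ -3.3333)
r(U, N) = -195 + N + U² (r(U, N) = (U² + N) - 195 = (N + U²) - 195 = -195 + N + U²)
546192/r(n(o(2), d), -235) = 546192/(-195 - 235 + 0²) = 546192/(-195 - 235 + 0) = 546192/(-430) = 546192*(-1/430) = -273096/215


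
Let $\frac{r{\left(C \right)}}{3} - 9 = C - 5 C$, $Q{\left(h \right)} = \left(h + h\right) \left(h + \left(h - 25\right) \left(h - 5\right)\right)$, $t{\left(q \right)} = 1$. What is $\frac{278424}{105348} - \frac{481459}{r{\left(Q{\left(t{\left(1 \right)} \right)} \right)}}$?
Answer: $\frac{4280116363}{20200479} \approx 211.88$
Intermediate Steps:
$Q{\left(h \right)} = 2 h \left(h + \left(-25 + h\right) \left(-5 + h\right)\right)$
$r{\left(C \right)} = 27 - 12 C$ ($r{\left(C \right)} = 27 + 3 \left(C - 5 C\right) = 27 + 3 \left(- 4 C\right) = 27 - 12 C$)
$\frac{278424}{105348} - \frac{481459}{r{\left(Q{\left(t{\left(1 \right)} \right)} \right)}} = \frac{278424}{105348} - \frac{481459}{27 - 12 \cdot 2 \cdot 1 \left(125 + 1^{2} - 29\right)} = 278424 \cdot \frac{1}{105348} - \frac{481459}{27 - 12 \cdot 2 \cdot 1 \left(125 + 1 - 29\right)} = \frac{23202}{8779} - \frac{481459}{27 - 12 \cdot 2 \cdot 1 \cdot 97} = \frac{23202}{8779} - \frac{481459}{27 - 2328} = \frac{23202}{8779} - \frac{481459}{-2301} = \frac{23202}{8779} - - \frac{481459}{2301} = \frac{23202}{8779} + \frac{481459}{2301} = \frac{4280116363}{20200479}$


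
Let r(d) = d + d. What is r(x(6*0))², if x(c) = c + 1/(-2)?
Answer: 1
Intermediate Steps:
x(c) = -½ + c (x(c) = c - ½ = -½ + c)
r(d) = 2*d
r(x(6*0))² = (2*(-½ + 6*0))² = (2*(-½ + 0))² = (2*(-½))² = (-1)² = 1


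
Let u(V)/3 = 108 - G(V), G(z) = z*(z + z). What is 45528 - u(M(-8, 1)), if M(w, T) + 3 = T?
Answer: 45228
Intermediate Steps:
G(z) = 2*z² (G(z) = z*(2*z) = 2*z²)
M(w, T) = -3 + T
u(V) = 324 - 6*V² (u(V) = 3*(108 - 2*V²) = 324 - 6*V²)
45528 - u(M(-8, 1)) = 45528 - (324 - 6*(-3 + 1)²) = 45528 - (324 - 6*(-2)²) = 45528 - (324 - 6*4) = 45528 - (324 - 24) = 45528 - 1*300 = 45528 - 300 = 45228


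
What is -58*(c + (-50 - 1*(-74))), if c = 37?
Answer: -3538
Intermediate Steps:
-58*(c + (-50 - 1*(-74))) = -58*(37 + (-50 - 1*(-74))) = -58*(37 + (-50 + 74)) = -58*(37 + 24) = -58*61 = -3538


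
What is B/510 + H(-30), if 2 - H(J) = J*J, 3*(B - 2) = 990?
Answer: -228824/255 ≈ -897.35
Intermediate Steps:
B = 332 (B = 2 + (⅓)*990 = 2 + 330 = 332)
H(J) = 2 - J² (H(J) = 2 - J*J = 2 - J²)
B/510 + H(-30) = 332/510 + (2 - 1*(-30)²) = (1/510)*332 + (2 - 1*900) = 166/255 + (2 - 900) = 166/255 - 898 = -228824/255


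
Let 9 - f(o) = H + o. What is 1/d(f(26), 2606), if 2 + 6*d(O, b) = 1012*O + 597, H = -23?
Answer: 6/6667 ≈ 0.00089995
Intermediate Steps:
f(o) = 32 - o (f(o) = 9 - (-23 + o) = 9 + (23 - o) = 32 - o)
d(O, b) = 595/6 + 506*O/3 (d(O, b) = -⅓ + (1012*O + 597)/6 = -⅓ + (597 + 1012*O)/6 = -⅓ + (199/2 + 506*O/3) = 595/6 + 506*O/3)
1/d(f(26), 2606) = 1/(595/6 + 506*(32 - 1*26)/3) = 1/(595/6 + 506*(32 - 26)/3) = 1/(595/6 + (506/3)*6) = 1/(595/6 + 1012) = 1/(6667/6) = 6/6667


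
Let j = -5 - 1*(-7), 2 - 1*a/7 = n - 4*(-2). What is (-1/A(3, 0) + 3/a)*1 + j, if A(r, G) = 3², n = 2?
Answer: 925/504 ≈ 1.8353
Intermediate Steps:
a = -56 (a = 14 - 7*(2 - 4*(-2)) = 14 - 7*(2 + 8) = 14 - 7*10 = 14 - 70 = -56)
A(r, G) = 9
j = 2 (j = -5 + 7 = 2)
(-1/A(3, 0) + 3/a)*1 + j = (-1/9 + 3/(-56))*1 + 2 = (-1*⅑ + 3*(-1/56))*1 + 2 = (-⅑ - 3/56)*1 + 2 = -83/504*1 + 2 = -83/504 + 2 = 925/504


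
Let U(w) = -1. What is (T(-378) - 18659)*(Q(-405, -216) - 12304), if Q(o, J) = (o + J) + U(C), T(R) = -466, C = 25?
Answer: 247209750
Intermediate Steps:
Q(o, J) = -1 + J + o (Q(o, J) = (o + J) - 1 = (J + o) - 1 = -1 + J + o)
(T(-378) - 18659)*(Q(-405, -216) - 12304) = (-466 - 18659)*((-1 - 216 - 405) - 12304) = -19125*(-622 - 12304) = -19125*(-12926) = 247209750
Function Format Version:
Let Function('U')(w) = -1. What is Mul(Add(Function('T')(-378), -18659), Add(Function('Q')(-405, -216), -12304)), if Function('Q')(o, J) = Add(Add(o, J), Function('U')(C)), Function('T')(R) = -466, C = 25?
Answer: 247209750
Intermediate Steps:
Function('Q')(o, J) = Add(-1, J, o) (Function('Q')(o, J) = Add(Add(o, J), -1) = Add(Add(J, o), -1) = Add(-1, J, o))
Mul(Add(Function('T')(-378), -18659), Add(Function('Q')(-405, -216), -12304)) = Mul(Add(-466, -18659), Add(Add(-1, -216, -405), -12304)) = Mul(-19125, Add(-622, -12304)) = Mul(-19125, -12926) = 247209750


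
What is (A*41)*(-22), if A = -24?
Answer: 21648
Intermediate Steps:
(A*41)*(-22) = -24*41*(-22) = -984*(-22) = 21648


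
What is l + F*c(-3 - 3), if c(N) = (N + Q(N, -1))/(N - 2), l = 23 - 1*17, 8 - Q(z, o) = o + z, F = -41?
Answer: 417/8 ≈ 52.125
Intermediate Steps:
Q(z, o) = 8 - o - z (Q(z, o) = 8 - (o + z) = 8 + (-o - z) = 8 - o - z)
l = 6 (l = 23 - 17 = 6)
c(N) = 9/(-2 + N) (c(N) = (N + (8 - 1*(-1) - N))/(N - 2) = (N + (8 + 1 - N))/(-2 + N) = (N + (9 - N))/(-2 + N) = 9/(-2 + N))
l + F*c(-3 - 3) = 6 - 369/(-2 + (-3 - 3)) = 6 - 369/(-2 - 6) = 6 - 369/(-8) = 6 - 369*(-1)/8 = 6 - 41*(-9/8) = 6 + 369/8 = 417/8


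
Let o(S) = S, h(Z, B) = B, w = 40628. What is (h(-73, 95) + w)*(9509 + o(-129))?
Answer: 381981740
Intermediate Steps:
(h(-73, 95) + w)*(9509 + o(-129)) = (95 + 40628)*(9509 - 129) = 40723*9380 = 381981740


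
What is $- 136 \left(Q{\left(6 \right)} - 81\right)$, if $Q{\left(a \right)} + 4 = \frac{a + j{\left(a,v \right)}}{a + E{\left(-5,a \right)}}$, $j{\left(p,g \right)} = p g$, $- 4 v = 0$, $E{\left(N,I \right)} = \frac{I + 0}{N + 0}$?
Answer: $11390$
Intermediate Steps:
$E{\left(N,I \right)} = \frac{I}{N}$
$v = 0$ ($v = \left(- \frac{1}{4}\right) 0 = 0$)
$j{\left(p,g \right)} = g p$
$Q{\left(a \right)} = - \frac{11}{4}$ ($Q{\left(a \right)} = -4 + \frac{a + 0 a}{a + \frac{a}{-5}} = -4 + \frac{a + 0}{a + a \left(- \frac{1}{5}\right)} = -4 + \frac{a}{a - \frac{a}{5}} = -4 + \frac{a}{\frac{4}{5} a} = -4 + a \frac{5}{4 a} = -4 + \frac{5}{4} = - \frac{11}{4}$)
$- 136 \left(Q{\left(6 \right)} - 81\right) = - 136 \left(- \frac{11}{4} - 81\right) = \left(-136\right) \left(- \frac{335}{4}\right) = 11390$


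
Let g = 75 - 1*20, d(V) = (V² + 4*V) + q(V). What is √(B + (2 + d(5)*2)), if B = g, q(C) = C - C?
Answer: 7*√3 ≈ 12.124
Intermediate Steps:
q(C) = 0
d(V) = V² + 4*V (d(V) = (V² + 4*V) + 0 = V² + 4*V)
g = 55 (g = 75 - 20 = 55)
B = 55
√(B + (2 + d(5)*2)) = √(55 + (2 + (5*(4 + 5))*2)) = √(55 + (2 + (5*9)*2)) = √(55 + (2 + 45*2)) = √(55 + (2 + 90)) = √(55 + 92) = √147 = 7*√3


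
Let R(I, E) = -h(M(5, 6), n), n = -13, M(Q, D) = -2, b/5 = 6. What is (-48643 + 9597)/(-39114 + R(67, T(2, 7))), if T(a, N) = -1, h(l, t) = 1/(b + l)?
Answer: 1093288/1095193 ≈ 0.99826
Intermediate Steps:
b = 30 (b = 5*6 = 30)
h(l, t) = 1/(30 + l)
R(I, E) = -1/28 (R(I, E) = -1/(30 - 2) = -1/28)
(-48643 + 9597)/(-39114 + R(67, T(2, 7))) = (-48643 + 9597)/(-39114 - 1/28) = -39046/(-1095193/28) = -39046*(-28/1095193) = 1093288/1095193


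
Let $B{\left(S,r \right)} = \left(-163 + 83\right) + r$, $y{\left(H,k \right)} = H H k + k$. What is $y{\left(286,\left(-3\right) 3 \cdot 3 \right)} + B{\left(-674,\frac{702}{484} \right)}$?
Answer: $- \frac{534480607}{242} \approx -2.2086 \cdot 10^{6}$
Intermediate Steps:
$y{\left(H,k \right)} = k + k H^{2}$ ($y{\left(H,k \right)} = H^{2} k + k = k H^{2} + k = k + k H^{2}$)
$B{\left(S,r \right)} = -80 + r$
$y{\left(286,\left(-3\right) 3 \cdot 3 \right)} + B{\left(-674,\frac{702}{484} \right)} = \left(-3\right) 3 \cdot 3 \left(1 + 286^{2}\right) - \left(80 - \frac{702}{484}\right) = \left(-9\right) 3 \left(1 + 81796\right) + \left(-80 + 702 \cdot \frac{1}{484}\right) = \left(-27\right) 81797 + \left(-80 + \frac{351}{242}\right) = -2208519 - \frac{19009}{242} = - \frac{534480607}{242}$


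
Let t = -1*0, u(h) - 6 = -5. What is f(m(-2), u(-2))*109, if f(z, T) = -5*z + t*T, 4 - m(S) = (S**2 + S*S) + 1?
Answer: 2725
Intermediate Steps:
u(h) = 1 (u(h) = 6 - 5 = 1)
t = 0
m(S) = 3 - 2*S**2 (m(S) = 4 - ((S**2 + S*S) + 1) = 4 - ((S**2 + S**2) + 1) = 4 - (2*S**2 + 1) = 4 - (1 + 2*S**2) = 4 + (-1 - 2*S**2) = 3 - 2*S**2)
f(z, T) = -5*z (f(z, T) = -5*z + 0*T = -5*z + 0 = -5*z)
f(m(-2), u(-2))*109 = -5*(3 - 2*(-2)**2)*109 = -5*(3 - 2*4)*109 = -5*(3 - 8)*109 = -5*(-5)*109 = 25*109 = 2725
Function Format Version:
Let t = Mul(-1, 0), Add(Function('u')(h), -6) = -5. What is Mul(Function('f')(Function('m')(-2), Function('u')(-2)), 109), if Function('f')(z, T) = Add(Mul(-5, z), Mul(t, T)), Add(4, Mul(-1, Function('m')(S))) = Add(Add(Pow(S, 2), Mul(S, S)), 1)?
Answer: 2725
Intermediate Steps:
Function('u')(h) = 1 (Function('u')(h) = Add(6, -5) = 1)
t = 0
Function('m')(S) = Add(3, Mul(-2, Pow(S, 2))) (Function('m')(S) = Add(4, Mul(-1, Add(Add(Pow(S, 2), Mul(S, S)), 1))) = Add(4, Mul(-1, Add(Add(Pow(S, 2), Pow(S, 2)), 1))) = Add(4, Mul(-1, Add(Mul(2, Pow(S, 2)), 1))) = Add(4, Mul(-1, Add(1, Mul(2, Pow(S, 2))))) = Add(4, Add(-1, Mul(-2, Pow(S, 2)))) = Add(3, Mul(-2, Pow(S, 2))))
Function('f')(z, T) = Mul(-5, z) (Function('f')(z, T) = Add(Mul(-5, z), Mul(0, T)) = Add(Mul(-5, z), 0) = Mul(-5, z))
Mul(Function('f')(Function('m')(-2), Function('u')(-2)), 109) = Mul(Mul(-5, Add(3, Mul(-2, Pow(-2, 2)))), 109) = Mul(Mul(-5, Add(3, Mul(-2, 4))), 109) = Mul(Mul(-5, Add(3, -8)), 109) = Mul(Mul(-5, -5), 109) = Mul(25, 109) = 2725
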